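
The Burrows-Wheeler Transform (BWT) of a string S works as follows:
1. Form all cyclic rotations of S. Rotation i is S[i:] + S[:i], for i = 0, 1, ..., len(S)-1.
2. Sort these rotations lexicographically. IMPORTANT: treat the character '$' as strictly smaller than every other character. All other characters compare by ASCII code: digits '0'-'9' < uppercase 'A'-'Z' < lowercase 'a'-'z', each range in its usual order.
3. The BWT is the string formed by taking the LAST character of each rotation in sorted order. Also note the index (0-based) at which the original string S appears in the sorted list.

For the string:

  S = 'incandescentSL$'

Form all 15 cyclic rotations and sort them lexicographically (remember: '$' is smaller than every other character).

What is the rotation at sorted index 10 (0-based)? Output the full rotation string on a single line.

Answer: ncandescentSL$i

Derivation:
All 15 rotations (rotation i = S[i:]+S[:i]):
  rot[0] = incandescentSL$
  rot[1] = ncandescentSL$i
  rot[2] = candescentSL$in
  rot[3] = andescentSL$inc
  rot[4] = ndescentSL$inca
  rot[5] = descentSL$incan
  rot[6] = escentSL$incand
  rot[7] = scentSL$incande
  rot[8] = centSL$incandes
  rot[9] = entSL$incandesc
  rot[10] = ntSL$incandesce
  rot[11] = tSL$incandescen
  rot[12] = SL$incandescent
  rot[13] = L$incandescentS
  rot[14] = $incandescentSL
Sorted (with $ < everything):
  sorted[0] = $incandescentSL
  sorted[1] = L$incandescentS
  sorted[2] = SL$incandescent
  sorted[3] = andescentSL$inc
  sorted[4] = candescentSL$in
  sorted[5] = centSL$incandes
  sorted[6] = descentSL$incan
  sorted[7] = entSL$incandesc
  sorted[8] = escentSL$incand
  sorted[9] = incandescentSL$
  sorted[10] = ncandescentSL$i
  sorted[11] = ndescentSL$inca
  sorted[12] = ntSL$incandesce
  sorted[13] = scentSL$incande
  sorted[14] = tSL$incandescen
sorted[10] = ncandescentSL$i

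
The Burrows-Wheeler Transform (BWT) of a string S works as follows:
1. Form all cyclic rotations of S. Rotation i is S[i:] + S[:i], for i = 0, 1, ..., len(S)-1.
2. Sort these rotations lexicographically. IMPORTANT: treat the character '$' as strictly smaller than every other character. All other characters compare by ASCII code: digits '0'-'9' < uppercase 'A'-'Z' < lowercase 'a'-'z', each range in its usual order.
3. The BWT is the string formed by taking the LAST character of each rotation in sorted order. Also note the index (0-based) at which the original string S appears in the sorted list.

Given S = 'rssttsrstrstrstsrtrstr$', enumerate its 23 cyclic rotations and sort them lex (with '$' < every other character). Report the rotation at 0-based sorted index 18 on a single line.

Answer: trstrstsrtrstr$rssttsrs

Derivation:
All 23 rotations (rotation i = S[i:]+S[:i]):
  rot[0] = rssttsrstrstrstsrtrstr$
  rot[1] = ssttsrstrstrstsrtrstr$r
  rot[2] = sttsrstrstrstsrtrstr$rs
  rot[3] = ttsrstrstrstsrtrstr$rss
  rot[4] = tsrstrstrstsrtrstr$rsst
  rot[5] = srstrstrstsrtrstr$rsstt
  rot[6] = rstrstrstsrtrstr$rsstts
  rot[7] = strstrstsrtrstr$rssttsr
  rot[8] = trstrstsrtrstr$rssttsrs
  rot[9] = rstrstsrtrstr$rssttsrst
  rot[10] = strstsrtrstr$rssttsrstr
  rot[11] = trstsrtrstr$rssttsrstrs
  rot[12] = rstsrtrstr$rssttsrstrst
  rot[13] = stsrtrstr$rssttsrstrstr
  rot[14] = tsrtrstr$rssttsrstrstrs
  rot[15] = srtrstr$rssttsrstrstrst
  rot[16] = rtrstr$rssttsrstrstrsts
  rot[17] = trstr$rssttsrstrstrstsr
  rot[18] = rstr$rssttsrstrstrstsrt
  rot[19] = str$rssttsrstrstrstsrtr
  rot[20] = tr$rssttsrstrstrstsrtrs
  rot[21] = r$rssttsrstrstrstsrtrst
  rot[22] = $rssttsrstrstrstsrtrstr
Sorted (with $ < everything):
  sorted[0] = $rssttsrstrstrstsrtrstr
  sorted[1] = r$rssttsrstrstrstsrtrst
  sorted[2] = rssttsrstrstrstsrtrstr$
  sorted[3] = rstr$rssttsrstrstrstsrt
  sorted[4] = rstrstrstsrtrstr$rsstts
  sorted[5] = rstrstsrtrstr$rssttsrst
  sorted[6] = rstsrtrstr$rssttsrstrst
  sorted[7] = rtrstr$rssttsrstrstrsts
  sorted[8] = srstrstrstsrtrstr$rsstt
  sorted[9] = srtrstr$rssttsrstrstrst
  sorted[10] = ssttsrstrstrstsrtrstr$r
  sorted[11] = str$rssttsrstrstrstsrtr
  sorted[12] = strstrstsrtrstr$rssttsr
  sorted[13] = strstsrtrstr$rssttsrstr
  sorted[14] = stsrtrstr$rssttsrstrstr
  sorted[15] = sttsrstrstrstsrtrstr$rs
  sorted[16] = tr$rssttsrstrstrstsrtrs
  sorted[17] = trstr$rssttsrstrstrstsr
  sorted[18] = trstrstsrtrstr$rssttsrs
  sorted[19] = trstsrtrstr$rssttsrstrs
  sorted[20] = tsrstrstrstsrtrstr$rsst
  sorted[21] = tsrtrstr$rssttsrstrstrs
  sorted[22] = ttsrstrstrstsrtrstr$rss
sorted[18] = trstrstsrtrstr$rssttsrs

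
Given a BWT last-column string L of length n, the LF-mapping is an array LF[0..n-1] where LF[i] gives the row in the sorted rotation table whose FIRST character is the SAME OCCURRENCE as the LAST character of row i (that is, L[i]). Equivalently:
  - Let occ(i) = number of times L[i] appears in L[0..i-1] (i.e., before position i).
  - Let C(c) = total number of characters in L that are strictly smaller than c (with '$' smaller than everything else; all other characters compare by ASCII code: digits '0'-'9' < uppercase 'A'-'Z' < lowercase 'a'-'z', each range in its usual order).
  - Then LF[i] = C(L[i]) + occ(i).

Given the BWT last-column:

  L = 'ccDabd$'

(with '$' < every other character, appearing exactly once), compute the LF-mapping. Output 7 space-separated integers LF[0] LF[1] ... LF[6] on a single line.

Char counts: '$':1, 'D':1, 'a':1, 'b':1, 'c':2, 'd':1
C (first-col start): C('$')=0, C('D')=1, C('a')=2, C('b')=3, C('c')=4, C('d')=6
L[0]='c': occ=0, LF[0]=C('c')+0=4+0=4
L[1]='c': occ=1, LF[1]=C('c')+1=4+1=5
L[2]='D': occ=0, LF[2]=C('D')+0=1+0=1
L[3]='a': occ=0, LF[3]=C('a')+0=2+0=2
L[4]='b': occ=0, LF[4]=C('b')+0=3+0=3
L[5]='d': occ=0, LF[5]=C('d')+0=6+0=6
L[6]='$': occ=0, LF[6]=C('$')+0=0+0=0

Answer: 4 5 1 2 3 6 0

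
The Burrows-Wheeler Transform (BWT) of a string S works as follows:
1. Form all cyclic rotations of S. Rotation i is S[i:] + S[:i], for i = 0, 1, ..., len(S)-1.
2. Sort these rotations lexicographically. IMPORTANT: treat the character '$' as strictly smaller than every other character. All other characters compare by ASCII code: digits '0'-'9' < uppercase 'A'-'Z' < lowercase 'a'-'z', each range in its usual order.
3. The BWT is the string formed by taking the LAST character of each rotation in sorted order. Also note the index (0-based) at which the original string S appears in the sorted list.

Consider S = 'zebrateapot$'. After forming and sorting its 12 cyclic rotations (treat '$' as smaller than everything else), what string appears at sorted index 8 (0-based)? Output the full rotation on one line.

All 12 rotations (rotation i = S[i:]+S[:i]):
  rot[0] = zebrateapot$
  rot[1] = ebrateapot$z
  rot[2] = brateapot$ze
  rot[3] = rateapot$zeb
  rot[4] = ateapot$zebr
  rot[5] = teapot$zebra
  rot[6] = eapot$zebrat
  rot[7] = apot$zebrate
  rot[8] = pot$zebratea
  rot[9] = ot$zebrateap
  rot[10] = t$zebrateapo
  rot[11] = $zebrateapot
Sorted (with $ < everything):
  sorted[0] = $zebrateapot
  sorted[1] = apot$zebrate
  sorted[2] = ateapot$zebr
  sorted[3] = brateapot$ze
  sorted[4] = eapot$zebrat
  sorted[5] = ebrateapot$z
  sorted[6] = ot$zebrateap
  sorted[7] = pot$zebratea
  sorted[8] = rateapot$zeb
  sorted[9] = t$zebrateapo
  sorted[10] = teapot$zebra
  sorted[11] = zebrateapot$
sorted[8] = rateapot$zeb

Answer: rateapot$zeb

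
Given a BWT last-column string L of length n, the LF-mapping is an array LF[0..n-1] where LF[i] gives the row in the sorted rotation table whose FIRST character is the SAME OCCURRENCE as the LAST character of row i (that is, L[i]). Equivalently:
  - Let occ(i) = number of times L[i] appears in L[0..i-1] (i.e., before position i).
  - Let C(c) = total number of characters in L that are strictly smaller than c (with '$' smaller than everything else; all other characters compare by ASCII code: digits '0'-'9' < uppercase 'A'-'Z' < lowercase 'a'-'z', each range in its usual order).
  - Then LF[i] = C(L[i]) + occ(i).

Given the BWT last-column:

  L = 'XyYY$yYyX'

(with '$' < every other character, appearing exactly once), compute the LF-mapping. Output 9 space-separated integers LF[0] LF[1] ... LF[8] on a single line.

Char counts: '$':1, 'X':2, 'Y':3, 'y':3
C (first-col start): C('$')=0, C('X')=1, C('Y')=3, C('y')=6
L[0]='X': occ=0, LF[0]=C('X')+0=1+0=1
L[1]='y': occ=0, LF[1]=C('y')+0=6+0=6
L[2]='Y': occ=0, LF[2]=C('Y')+0=3+0=3
L[3]='Y': occ=1, LF[3]=C('Y')+1=3+1=4
L[4]='$': occ=0, LF[4]=C('$')+0=0+0=0
L[5]='y': occ=1, LF[5]=C('y')+1=6+1=7
L[6]='Y': occ=2, LF[6]=C('Y')+2=3+2=5
L[7]='y': occ=2, LF[7]=C('y')+2=6+2=8
L[8]='X': occ=1, LF[8]=C('X')+1=1+1=2

Answer: 1 6 3 4 0 7 5 8 2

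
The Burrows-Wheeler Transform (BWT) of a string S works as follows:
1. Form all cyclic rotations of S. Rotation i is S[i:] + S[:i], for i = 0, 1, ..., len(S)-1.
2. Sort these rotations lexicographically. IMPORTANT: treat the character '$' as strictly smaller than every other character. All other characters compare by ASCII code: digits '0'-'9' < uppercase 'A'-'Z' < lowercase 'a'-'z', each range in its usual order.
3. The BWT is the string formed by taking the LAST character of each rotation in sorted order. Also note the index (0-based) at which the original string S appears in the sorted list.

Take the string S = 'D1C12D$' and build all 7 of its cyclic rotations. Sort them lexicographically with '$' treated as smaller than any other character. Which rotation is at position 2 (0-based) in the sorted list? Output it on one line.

Answer: 1C12D$D

Derivation:
All 7 rotations (rotation i = S[i:]+S[:i]):
  rot[0] = D1C12D$
  rot[1] = 1C12D$D
  rot[2] = C12D$D1
  rot[3] = 12D$D1C
  rot[4] = 2D$D1C1
  rot[5] = D$D1C12
  rot[6] = $D1C12D
Sorted (with $ < everything):
  sorted[0] = $D1C12D
  sorted[1] = 12D$D1C
  sorted[2] = 1C12D$D
  sorted[3] = 2D$D1C1
  sorted[4] = C12D$D1
  sorted[5] = D$D1C12
  sorted[6] = D1C12D$
sorted[2] = 1C12D$D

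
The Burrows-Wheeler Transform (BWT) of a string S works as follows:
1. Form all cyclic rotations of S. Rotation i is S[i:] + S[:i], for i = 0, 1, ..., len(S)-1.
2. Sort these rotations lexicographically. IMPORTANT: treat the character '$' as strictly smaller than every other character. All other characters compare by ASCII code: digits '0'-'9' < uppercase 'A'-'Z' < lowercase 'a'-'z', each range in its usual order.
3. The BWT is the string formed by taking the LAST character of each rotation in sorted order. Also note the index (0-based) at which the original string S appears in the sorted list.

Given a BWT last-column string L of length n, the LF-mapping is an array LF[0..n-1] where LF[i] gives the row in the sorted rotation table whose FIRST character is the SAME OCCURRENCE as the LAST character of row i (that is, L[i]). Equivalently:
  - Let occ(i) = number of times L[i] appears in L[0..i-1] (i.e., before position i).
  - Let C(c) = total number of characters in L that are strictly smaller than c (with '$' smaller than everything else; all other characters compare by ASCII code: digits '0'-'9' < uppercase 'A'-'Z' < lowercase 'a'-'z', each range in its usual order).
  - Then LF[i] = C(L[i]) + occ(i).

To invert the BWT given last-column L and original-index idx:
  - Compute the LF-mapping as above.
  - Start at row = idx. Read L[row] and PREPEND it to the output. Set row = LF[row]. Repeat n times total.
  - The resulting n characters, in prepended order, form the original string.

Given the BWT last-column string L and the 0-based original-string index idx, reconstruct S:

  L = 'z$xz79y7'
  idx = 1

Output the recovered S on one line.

Answer: 7x7z9yz$

Derivation:
LF mapping: 6 0 4 7 1 3 5 2
Walk LF starting at row 1, prepending L[row]:
  step 1: row=1, L[1]='$', prepend. Next row=LF[1]=0
  step 2: row=0, L[0]='z', prepend. Next row=LF[0]=6
  step 3: row=6, L[6]='y', prepend. Next row=LF[6]=5
  step 4: row=5, L[5]='9', prepend. Next row=LF[5]=3
  step 5: row=3, L[3]='z', prepend. Next row=LF[3]=7
  step 6: row=7, L[7]='7', prepend. Next row=LF[7]=2
  step 7: row=2, L[2]='x', prepend. Next row=LF[2]=4
  step 8: row=4, L[4]='7', prepend. Next row=LF[4]=1
Reversed output: 7x7z9yz$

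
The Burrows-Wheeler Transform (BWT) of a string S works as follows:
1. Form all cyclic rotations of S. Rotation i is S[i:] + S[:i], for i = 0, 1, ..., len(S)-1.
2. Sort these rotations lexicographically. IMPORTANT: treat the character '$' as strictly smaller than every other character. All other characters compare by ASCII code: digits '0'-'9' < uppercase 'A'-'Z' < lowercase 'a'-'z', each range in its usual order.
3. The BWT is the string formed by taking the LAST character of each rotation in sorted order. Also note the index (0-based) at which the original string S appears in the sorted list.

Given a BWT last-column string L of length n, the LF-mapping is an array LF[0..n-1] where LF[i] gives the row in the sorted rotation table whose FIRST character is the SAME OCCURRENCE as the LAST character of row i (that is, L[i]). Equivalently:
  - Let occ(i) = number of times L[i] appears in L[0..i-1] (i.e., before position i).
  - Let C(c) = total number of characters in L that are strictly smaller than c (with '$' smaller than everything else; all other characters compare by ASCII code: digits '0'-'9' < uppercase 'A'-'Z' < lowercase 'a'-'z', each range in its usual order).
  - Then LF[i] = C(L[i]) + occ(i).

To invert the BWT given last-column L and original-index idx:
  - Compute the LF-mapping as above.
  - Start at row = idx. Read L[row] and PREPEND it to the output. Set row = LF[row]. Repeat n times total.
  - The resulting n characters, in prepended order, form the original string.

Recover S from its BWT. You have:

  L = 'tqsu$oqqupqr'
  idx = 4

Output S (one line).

LF mapping: 9 3 8 10 0 1 4 5 11 2 6 7
Walk LF starting at row 4, prepending L[row]:
  step 1: row=4, L[4]='$', prepend. Next row=LF[4]=0
  step 2: row=0, L[0]='t', prepend. Next row=LF[0]=9
  step 3: row=9, L[9]='p', prepend. Next row=LF[9]=2
  step 4: row=2, L[2]='s', prepend. Next row=LF[2]=8
  step 5: row=8, L[8]='u', prepend. Next row=LF[8]=11
  step 6: row=11, L[11]='r', prepend. Next row=LF[11]=7
  step 7: row=7, L[7]='q', prepend. Next row=LF[7]=5
  step 8: row=5, L[5]='o', prepend. Next row=LF[5]=1
  step 9: row=1, L[1]='q', prepend. Next row=LF[1]=3
  step 10: row=3, L[3]='u', prepend. Next row=LF[3]=10
  step 11: row=10, L[10]='q', prepend. Next row=LF[10]=6
  step 12: row=6, L[6]='q', prepend. Next row=LF[6]=4
Reversed output: qquqoqruspt$

Answer: qquqoqruspt$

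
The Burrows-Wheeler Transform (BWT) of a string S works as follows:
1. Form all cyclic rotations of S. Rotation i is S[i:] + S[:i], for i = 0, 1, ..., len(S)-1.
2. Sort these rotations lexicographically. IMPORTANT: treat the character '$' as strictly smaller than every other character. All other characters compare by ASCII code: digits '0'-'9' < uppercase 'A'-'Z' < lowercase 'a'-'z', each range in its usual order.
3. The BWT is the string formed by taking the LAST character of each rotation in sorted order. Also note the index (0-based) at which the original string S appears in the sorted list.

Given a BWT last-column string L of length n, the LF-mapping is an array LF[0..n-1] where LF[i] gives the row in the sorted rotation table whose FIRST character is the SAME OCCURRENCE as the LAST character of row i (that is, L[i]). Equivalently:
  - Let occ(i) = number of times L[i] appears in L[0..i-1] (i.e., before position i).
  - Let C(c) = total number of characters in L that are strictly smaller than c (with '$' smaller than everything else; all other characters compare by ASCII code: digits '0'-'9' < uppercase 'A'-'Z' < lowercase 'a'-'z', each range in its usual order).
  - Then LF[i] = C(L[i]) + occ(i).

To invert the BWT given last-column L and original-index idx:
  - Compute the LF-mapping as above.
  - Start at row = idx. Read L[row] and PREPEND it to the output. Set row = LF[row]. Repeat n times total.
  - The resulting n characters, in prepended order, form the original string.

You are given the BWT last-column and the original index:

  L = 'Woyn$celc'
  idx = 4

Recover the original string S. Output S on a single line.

LF mapping: 1 7 8 6 0 2 4 5 3
Walk LF starting at row 4, prepending L[row]:
  step 1: row=4, L[4]='$', prepend. Next row=LF[4]=0
  step 2: row=0, L[0]='W', prepend. Next row=LF[0]=1
  step 3: row=1, L[1]='o', prepend. Next row=LF[1]=7
  step 4: row=7, L[7]='l', prepend. Next row=LF[7]=5
  step 5: row=5, L[5]='c', prepend. Next row=LF[5]=2
  step 6: row=2, L[2]='y', prepend. Next row=LF[2]=8
  step 7: row=8, L[8]='c', prepend. Next row=LF[8]=3
  step 8: row=3, L[3]='n', prepend. Next row=LF[3]=6
  step 9: row=6, L[6]='e', prepend. Next row=LF[6]=4
Reversed output: encycloW$

Answer: encycloW$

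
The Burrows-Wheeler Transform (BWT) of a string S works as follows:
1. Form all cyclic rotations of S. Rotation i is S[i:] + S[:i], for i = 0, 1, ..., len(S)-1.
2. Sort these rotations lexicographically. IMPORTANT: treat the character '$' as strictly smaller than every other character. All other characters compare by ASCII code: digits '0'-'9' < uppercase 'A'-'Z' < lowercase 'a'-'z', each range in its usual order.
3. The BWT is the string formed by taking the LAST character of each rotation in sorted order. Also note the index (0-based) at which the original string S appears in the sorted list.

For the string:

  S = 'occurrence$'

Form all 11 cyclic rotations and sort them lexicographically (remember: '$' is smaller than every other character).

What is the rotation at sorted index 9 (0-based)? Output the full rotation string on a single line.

Answer: rrence$occu

Derivation:
All 11 rotations (rotation i = S[i:]+S[:i]):
  rot[0] = occurrence$
  rot[1] = ccurrence$o
  rot[2] = currence$oc
  rot[3] = urrence$occ
  rot[4] = rrence$occu
  rot[5] = rence$occur
  rot[6] = ence$occurr
  rot[7] = nce$occurre
  rot[8] = ce$occurren
  rot[9] = e$occurrenc
  rot[10] = $occurrence
Sorted (with $ < everything):
  sorted[0] = $occurrence
  sorted[1] = ccurrence$o
  sorted[2] = ce$occurren
  sorted[3] = currence$oc
  sorted[4] = e$occurrenc
  sorted[5] = ence$occurr
  sorted[6] = nce$occurre
  sorted[7] = occurrence$
  sorted[8] = rence$occur
  sorted[9] = rrence$occu
  sorted[10] = urrence$occ
sorted[9] = rrence$occu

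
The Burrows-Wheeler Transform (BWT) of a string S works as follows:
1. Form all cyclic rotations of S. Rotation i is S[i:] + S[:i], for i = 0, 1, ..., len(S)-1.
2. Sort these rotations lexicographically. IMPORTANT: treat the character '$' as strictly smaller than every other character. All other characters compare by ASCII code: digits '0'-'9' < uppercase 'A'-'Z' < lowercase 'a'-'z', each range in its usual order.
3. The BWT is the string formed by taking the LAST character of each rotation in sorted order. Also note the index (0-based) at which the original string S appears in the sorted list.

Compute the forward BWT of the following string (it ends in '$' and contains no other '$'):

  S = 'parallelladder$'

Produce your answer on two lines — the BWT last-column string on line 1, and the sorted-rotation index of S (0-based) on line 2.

Answer: rlrpadldllea$ea
12

Derivation:
All 15 rotations (rotation i = S[i:]+S[:i]):
  rot[0] = parallelladder$
  rot[1] = arallelladder$p
  rot[2] = rallelladder$pa
  rot[3] = allelladder$par
  rot[4] = llelladder$para
  rot[5] = lelladder$paral
  rot[6] = elladder$parall
  rot[7] = lladder$paralle
  rot[8] = ladder$parallel
  rot[9] = adder$parallell
  rot[10] = dder$parallella
  rot[11] = der$parallellad
  rot[12] = er$parallelladd
  rot[13] = r$parallelladde
  rot[14] = $parallelladder
Sorted (with $ < everything):
  sorted[0] = $parallelladder  (last char: 'r')
  sorted[1] = adder$parallell  (last char: 'l')
  sorted[2] = allelladder$par  (last char: 'r')
  sorted[3] = arallelladder$p  (last char: 'p')
  sorted[4] = dder$parallella  (last char: 'a')
  sorted[5] = der$parallellad  (last char: 'd')
  sorted[6] = elladder$parall  (last char: 'l')
  sorted[7] = er$parallelladd  (last char: 'd')
  sorted[8] = ladder$parallel  (last char: 'l')
  sorted[9] = lelladder$paral  (last char: 'l')
  sorted[10] = lladder$paralle  (last char: 'e')
  sorted[11] = llelladder$para  (last char: 'a')
  sorted[12] = parallelladder$  (last char: '$')
  sorted[13] = r$parallelladde  (last char: 'e')
  sorted[14] = rallelladder$pa  (last char: 'a')
Last column: rlrpadldllea$ea
Original string S is at sorted index 12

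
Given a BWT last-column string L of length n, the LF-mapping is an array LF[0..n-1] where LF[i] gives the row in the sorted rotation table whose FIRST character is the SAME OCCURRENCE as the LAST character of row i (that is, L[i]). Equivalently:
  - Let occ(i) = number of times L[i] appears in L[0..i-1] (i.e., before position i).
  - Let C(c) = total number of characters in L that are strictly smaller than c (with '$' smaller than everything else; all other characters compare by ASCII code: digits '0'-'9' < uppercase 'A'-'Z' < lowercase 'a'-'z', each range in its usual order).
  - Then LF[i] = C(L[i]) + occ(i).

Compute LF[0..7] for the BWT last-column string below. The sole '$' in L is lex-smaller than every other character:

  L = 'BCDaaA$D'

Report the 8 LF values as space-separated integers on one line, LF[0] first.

Char counts: '$':1, 'A':1, 'B':1, 'C':1, 'D':2, 'a':2
C (first-col start): C('$')=0, C('A')=1, C('B')=2, C('C')=3, C('D')=4, C('a')=6
L[0]='B': occ=0, LF[0]=C('B')+0=2+0=2
L[1]='C': occ=0, LF[1]=C('C')+0=3+0=3
L[2]='D': occ=0, LF[2]=C('D')+0=4+0=4
L[3]='a': occ=0, LF[3]=C('a')+0=6+0=6
L[4]='a': occ=1, LF[4]=C('a')+1=6+1=7
L[5]='A': occ=0, LF[5]=C('A')+0=1+0=1
L[6]='$': occ=0, LF[6]=C('$')+0=0+0=0
L[7]='D': occ=1, LF[7]=C('D')+1=4+1=5

Answer: 2 3 4 6 7 1 0 5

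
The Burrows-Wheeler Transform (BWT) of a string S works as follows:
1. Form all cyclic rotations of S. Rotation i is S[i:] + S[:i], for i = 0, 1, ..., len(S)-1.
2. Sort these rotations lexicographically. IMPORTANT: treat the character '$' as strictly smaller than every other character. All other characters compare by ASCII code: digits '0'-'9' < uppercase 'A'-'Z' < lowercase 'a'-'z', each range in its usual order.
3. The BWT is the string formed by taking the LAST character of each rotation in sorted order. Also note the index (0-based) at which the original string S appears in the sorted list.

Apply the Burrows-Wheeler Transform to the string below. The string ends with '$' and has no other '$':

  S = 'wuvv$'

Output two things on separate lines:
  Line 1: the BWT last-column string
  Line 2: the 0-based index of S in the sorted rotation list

Answer: vwvu$
4

Derivation:
All 5 rotations (rotation i = S[i:]+S[:i]):
  rot[0] = wuvv$
  rot[1] = uvv$w
  rot[2] = vv$wu
  rot[3] = v$wuv
  rot[4] = $wuvv
Sorted (with $ < everything):
  sorted[0] = $wuvv  (last char: 'v')
  sorted[1] = uvv$w  (last char: 'w')
  sorted[2] = v$wuv  (last char: 'v')
  sorted[3] = vv$wu  (last char: 'u')
  sorted[4] = wuvv$  (last char: '$')
Last column: vwvu$
Original string S is at sorted index 4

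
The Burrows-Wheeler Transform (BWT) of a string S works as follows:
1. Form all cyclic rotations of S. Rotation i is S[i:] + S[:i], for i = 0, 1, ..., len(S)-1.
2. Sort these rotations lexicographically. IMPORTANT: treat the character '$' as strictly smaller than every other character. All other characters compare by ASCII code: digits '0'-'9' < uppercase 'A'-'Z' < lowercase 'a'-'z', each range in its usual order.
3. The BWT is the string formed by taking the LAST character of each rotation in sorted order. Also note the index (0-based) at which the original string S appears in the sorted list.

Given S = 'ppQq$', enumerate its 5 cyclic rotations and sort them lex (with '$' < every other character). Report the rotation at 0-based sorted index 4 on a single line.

Answer: q$ppQ

Derivation:
All 5 rotations (rotation i = S[i:]+S[:i]):
  rot[0] = ppQq$
  rot[1] = pQq$p
  rot[2] = Qq$pp
  rot[3] = q$ppQ
  rot[4] = $ppQq
Sorted (with $ < everything):
  sorted[0] = $ppQq
  sorted[1] = Qq$pp
  sorted[2] = pQq$p
  sorted[3] = ppQq$
  sorted[4] = q$ppQ
sorted[4] = q$ppQ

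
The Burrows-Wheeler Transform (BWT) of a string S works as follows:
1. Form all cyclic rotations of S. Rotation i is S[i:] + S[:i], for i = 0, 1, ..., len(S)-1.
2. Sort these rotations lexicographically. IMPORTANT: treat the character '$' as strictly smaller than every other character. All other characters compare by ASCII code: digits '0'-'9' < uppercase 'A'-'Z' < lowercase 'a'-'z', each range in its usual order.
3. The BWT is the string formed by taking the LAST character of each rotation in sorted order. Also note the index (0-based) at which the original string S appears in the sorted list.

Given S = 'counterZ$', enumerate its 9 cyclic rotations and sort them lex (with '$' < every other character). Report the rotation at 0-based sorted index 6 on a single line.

All 9 rotations (rotation i = S[i:]+S[:i]):
  rot[0] = counterZ$
  rot[1] = ounterZ$c
  rot[2] = unterZ$co
  rot[3] = nterZ$cou
  rot[4] = terZ$coun
  rot[5] = erZ$count
  rot[6] = rZ$counte
  rot[7] = Z$counter
  rot[8] = $counterZ
Sorted (with $ < everything):
  sorted[0] = $counterZ
  sorted[1] = Z$counter
  sorted[2] = counterZ$
  sorted[3] = erZ$count
  sorted[4] = nterZ$cou
  sorted[5] = ounterZ$c
  sorted[6] = rZ$counte
  sorted[7] = terZ$coun
  sorted[8] = unterZ$co
sorted[6] = rZ$counte

Answer: rZ$counte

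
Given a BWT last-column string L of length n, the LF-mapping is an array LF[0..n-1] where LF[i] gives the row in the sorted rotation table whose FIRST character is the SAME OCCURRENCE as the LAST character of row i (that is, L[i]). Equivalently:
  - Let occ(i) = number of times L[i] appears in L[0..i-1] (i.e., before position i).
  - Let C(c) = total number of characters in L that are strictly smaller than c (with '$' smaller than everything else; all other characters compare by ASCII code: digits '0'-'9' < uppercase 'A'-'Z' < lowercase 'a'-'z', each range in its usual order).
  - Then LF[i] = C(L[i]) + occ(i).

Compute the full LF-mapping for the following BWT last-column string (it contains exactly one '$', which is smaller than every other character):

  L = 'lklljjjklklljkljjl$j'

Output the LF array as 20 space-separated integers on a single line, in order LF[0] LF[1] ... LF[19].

Answer: 12 8 13 14 1 2 3 9 15 10 16 17 4 11 18 5 6 19 0 7

Derivation:
Char counts: '$':1, 'j':7, 'k':4, 'l':8
C (first-col start): C('$')=0, C('j')=1, C('k')=8, C('l')=12
L[0]='l': occ=0, LF[0]=C('l')+0=12+0=12
L[1]='k': occ=0, LF[1]=C('k')+0=8+0=8
L[2]='l': occ=1, LF[2]=C('l')+1=12+1=13
L[3]='l': occ=2, LF[3]=C('l')+2=12+2=14
L[4]='j': occ=0, LF[4]=C('j')+0=1+0=1
L[5]='j': occ=1, LF[5]=C('j')+1=1+1=2
L[6]='j': occ=2, LF[6]=C('j')+2=1+2=3
L[7]='k': occ=1, LF[7]=C('k')+1=8+1=9
L[8]='l': occ=3, LF[8]=C('l')+3=12+3=15
L[9]='k': occ=2, LF[9]=C('k')+2=8+2=10
L[10]='l': occ=4, LF[10]=C('l')+4=12+4=16
L[11]='l': occ=5, LF[11]=C('l')+5=12+5=17
L[12]='j': occ=3, LF[12]=C('j')+3=1+3=4
L[13]='k': occ=3, LF[13]=C('k')+3=8+3=11
L[14]='l': occ=6, LF[14]=C('l')+6=12+6=18
L[15]='j': occ=4, LF[15]=C('j')+4=1+4=5
L[16]='j': occ=5, LF[16]=C('j')+5=1+5=6
L[17]='l': occ=7, LF[17]=C('l')+7=12+7=19
L[18]='$': occ=0, LF[18]=C('$')+0=0+0=0
L[19]='j': occ=6, LF[19]=C('j')+6=1+6=7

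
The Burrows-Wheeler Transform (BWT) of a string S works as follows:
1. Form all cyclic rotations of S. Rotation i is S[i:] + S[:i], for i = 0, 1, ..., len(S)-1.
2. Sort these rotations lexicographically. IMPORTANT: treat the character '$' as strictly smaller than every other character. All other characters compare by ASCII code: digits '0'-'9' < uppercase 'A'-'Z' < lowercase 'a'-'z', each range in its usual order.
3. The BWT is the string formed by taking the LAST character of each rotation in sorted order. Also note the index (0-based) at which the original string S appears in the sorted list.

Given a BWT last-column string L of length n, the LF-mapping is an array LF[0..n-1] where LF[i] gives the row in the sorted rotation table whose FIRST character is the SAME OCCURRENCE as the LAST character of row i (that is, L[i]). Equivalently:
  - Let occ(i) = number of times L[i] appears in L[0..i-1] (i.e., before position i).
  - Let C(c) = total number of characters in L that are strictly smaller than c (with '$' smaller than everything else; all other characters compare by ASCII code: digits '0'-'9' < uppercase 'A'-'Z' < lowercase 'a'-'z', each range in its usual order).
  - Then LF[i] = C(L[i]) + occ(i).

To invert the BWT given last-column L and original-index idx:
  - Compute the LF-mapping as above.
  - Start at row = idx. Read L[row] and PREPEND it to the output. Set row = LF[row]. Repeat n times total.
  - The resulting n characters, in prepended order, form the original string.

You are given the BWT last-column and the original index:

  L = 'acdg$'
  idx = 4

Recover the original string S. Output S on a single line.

Answer: gdca$

Derivation:
LF mapping: 1 2 3 4 0
Walk LF starting at row 4, prepending L[row]:
  step 1: row=4, L[4]='$', prepend. Next row=LF[4]=0
  step 2: row=0, L[0]='a', prepend. Next row=LF[0]=1
  step 3: row=1, L[1]='c', prepend. Next row=LF[1]=2
  step 4: row=2, L[2]='d', prepend. Next row=LF[2]=3
  step 5: row=3, L[3]='g', prepend. Next row=LF[3]=4
Reversed output: gdca$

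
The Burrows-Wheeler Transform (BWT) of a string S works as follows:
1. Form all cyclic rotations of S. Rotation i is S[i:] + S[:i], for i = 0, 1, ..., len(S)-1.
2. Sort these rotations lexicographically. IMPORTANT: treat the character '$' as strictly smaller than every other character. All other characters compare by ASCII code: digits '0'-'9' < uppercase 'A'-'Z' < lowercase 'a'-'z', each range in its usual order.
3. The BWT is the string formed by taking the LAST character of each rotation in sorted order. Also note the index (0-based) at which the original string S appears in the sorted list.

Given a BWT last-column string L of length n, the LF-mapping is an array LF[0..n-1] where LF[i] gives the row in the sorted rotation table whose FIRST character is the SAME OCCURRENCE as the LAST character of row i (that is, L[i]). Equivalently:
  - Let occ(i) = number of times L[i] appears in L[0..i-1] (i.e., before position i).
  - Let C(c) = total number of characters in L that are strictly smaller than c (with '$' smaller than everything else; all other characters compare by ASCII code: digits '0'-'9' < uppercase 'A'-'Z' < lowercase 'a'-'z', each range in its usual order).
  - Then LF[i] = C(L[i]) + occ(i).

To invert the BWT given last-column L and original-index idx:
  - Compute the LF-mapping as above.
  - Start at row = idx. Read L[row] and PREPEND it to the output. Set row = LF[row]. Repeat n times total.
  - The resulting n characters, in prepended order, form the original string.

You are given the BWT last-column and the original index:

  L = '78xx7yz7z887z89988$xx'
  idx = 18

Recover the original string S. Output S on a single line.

Answer: z88xz9xz8x779x788y87$

Derivation:
LF mapping: 1 5 13 14 2 17 18 3 19 6 7 4 20 8 11 12 9 10 0 15 16
Walk LF starting at row 18, prepending L[row]:
  step 1: row=18, L[18]='$', prepend. Next row=LF[18]=0
  step 2: row=0, L[0]='7', prepend. Next row=LF[0]=1
  step 3: row=1, L[1]='8', prepend. Next row=LF[1]=5
  step 4: row=5, L[5]='y', prepend. Next row=LF[5]=17
  step 5: row=17, L[17]='8', prepend. Next row=LF[17]=10
  step 6: row=10, L[10]='8', prepend. Next row=LF[10]=7
  step 7: row=7, L[7]='7', prepend. Next row=LF[7]=3
  step 8: row=3, L[3]='x', prepend. Next row=LF[3]=14
  step 9: row=14, L[14]='9', prepend. Next row=LF[14]=11
  step 10: row=11, L[11]='7', prepend. Next row=LF[11]=4
  step 11: row=4, L[4]='7', prepend. Next row=LF[4]=2
  step 12: row=2, L[2]='x', prepend. Next row=LF[2]=13
  step 13: row=13, L[13]='8', prepend. Next row=LF[13]=8
  step 14: row=8, L[8]='z', prepend. Next row=LF[8]=19
  step 15: row=19, L[19]='x', prepend. Next row=LF[19]=15
  step 16: row=15, L[15]='9', prepend. Next row=LF[15]=12
  step 17: row=12, L[12]='z', prepend. Next row=LF[12]=20
  step 18: row=20, L[20]='x', prepend. Next row=LF[20]=16
  step 19: row=16, L[16]='8', prepend. Next row=LF[16]=9
  step 20: row=9, L[9]='8', prepend. Next row=LF[9]=6
  step 21: row=6, L[6]='z', prepend. Next row=LF[6]=18
Reversed output: z88xz9xz8x779x788y87$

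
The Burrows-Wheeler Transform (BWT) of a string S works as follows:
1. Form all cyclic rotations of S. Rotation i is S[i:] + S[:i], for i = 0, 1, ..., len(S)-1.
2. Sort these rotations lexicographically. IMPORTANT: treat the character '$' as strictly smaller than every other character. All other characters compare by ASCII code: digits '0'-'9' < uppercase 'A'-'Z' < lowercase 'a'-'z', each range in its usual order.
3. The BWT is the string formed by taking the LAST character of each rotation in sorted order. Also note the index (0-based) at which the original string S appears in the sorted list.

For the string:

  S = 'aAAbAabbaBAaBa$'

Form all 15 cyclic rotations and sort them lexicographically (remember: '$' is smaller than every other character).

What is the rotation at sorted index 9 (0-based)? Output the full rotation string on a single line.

All 15 rotations (rotation i = S[i:]+S[:i]):
  rot[0] = aAAbAabbaBAaBa$
  rot[1] = AAbAabbaBAaBa$a
  rot[2] = AbAabbaBAaBa$aA
  rot[3] = bAabbaBAaBa$aAA
  rot[4] = AabbaBAaBa$aAAb
  rot[5] = abbaBAaBa$aAAbA
  rot[6] = bbaBAaBa$aAAbAa
  rot[7] = baBAaBa$aAAbAab
  rot[8] = aBAaBa$aAAbAabb
  rot[9] = BAaBa$aAAbAabba
  rot[10] = AaBa$aAAbAabbaB
  rot[11] = aBa$aAAbAabbaBA
  rot[12] = Ba$aAAbAabbaBAa
  rot[13] = a$aAAbAabbaBAaB
  rot[14] = $aAAbAabbaBAaBa
Sorted (with $ < everything):
  sorted[0] = $aAAbAabbaBAaBa
  sorted[1] = AAbAabbaBAaBa$a
  sorted[2] = AaBa$aAAbAabbaB
  sorted[3] = AabbaBAaBa$aAAb
  sorted[4] = AbAabbaBAaBa$aA
  sorted[5] = BAaBa$aAAbAabba
  sorted[6] = Ba$aAAbAabbaBAa
  sorted[7] = a$aAAbAabbaBAaB
  sorted[8] = aAAbAabbaBAaBa$
  sorted[9] = aBAaBa$aAAbAabb
  sorted[10] = aBa$aAAbAabbaBA
  sorted[11] = abbaBAaBa$aAAbA
  sorted[12] = bAabbaBAaBa$aAA
  sorted[13] = baBAaBa$aAAbAab
  sorted[14] = bbaBAaBa$aAAbAa
sorted[9] = aBAaBa$aAAbAabb

Answer: aBAaBa$aAAbAabb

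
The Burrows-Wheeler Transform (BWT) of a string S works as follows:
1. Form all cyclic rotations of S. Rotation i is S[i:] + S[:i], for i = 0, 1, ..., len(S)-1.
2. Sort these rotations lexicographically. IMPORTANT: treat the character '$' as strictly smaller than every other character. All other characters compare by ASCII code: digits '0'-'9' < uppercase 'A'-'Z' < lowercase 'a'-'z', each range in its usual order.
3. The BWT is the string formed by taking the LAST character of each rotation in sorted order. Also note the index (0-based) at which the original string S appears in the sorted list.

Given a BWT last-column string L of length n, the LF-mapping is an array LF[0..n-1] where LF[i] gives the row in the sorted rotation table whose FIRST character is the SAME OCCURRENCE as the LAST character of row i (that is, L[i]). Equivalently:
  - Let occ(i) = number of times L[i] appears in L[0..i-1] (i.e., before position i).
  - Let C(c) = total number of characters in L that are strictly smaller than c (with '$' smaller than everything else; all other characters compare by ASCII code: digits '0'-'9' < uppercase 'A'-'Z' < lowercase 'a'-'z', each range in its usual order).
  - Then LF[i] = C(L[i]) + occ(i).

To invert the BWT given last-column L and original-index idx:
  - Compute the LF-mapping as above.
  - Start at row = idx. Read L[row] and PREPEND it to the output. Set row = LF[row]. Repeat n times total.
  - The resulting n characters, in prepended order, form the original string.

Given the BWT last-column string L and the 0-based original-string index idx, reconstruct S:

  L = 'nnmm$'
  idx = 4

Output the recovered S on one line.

LF mapping: 3 4 1 2 0
Walk LF starting at row 4, prepending L[row]:
  step 1: row=4, L[4]='$', prepend. Next row=LF[4]=0
  step 2: row=0, L[0]='n', prepend. Next row=LF[0]=3
  step 3: row=3, L[3]='m', prepend. Next row=LF[3]=2
  step 4: row=2, L[2]='m', prepend. Next row=LF[2]=1
  step 5: row=1, L[1]='n', prepend. Next row=LF[1]=4
Reversed output: nmmn$

Answer: nmmn$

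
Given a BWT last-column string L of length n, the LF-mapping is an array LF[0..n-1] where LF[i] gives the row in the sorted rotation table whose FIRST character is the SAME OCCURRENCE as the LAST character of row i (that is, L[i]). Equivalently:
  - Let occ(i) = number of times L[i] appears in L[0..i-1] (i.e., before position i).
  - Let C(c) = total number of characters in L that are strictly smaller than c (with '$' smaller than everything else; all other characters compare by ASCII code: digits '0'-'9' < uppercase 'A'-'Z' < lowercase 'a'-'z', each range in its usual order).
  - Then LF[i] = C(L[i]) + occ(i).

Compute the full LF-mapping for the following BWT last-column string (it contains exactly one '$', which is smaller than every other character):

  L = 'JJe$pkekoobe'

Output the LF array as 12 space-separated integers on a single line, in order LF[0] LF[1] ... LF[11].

Answer: 1 2 4 0 11 7 5 8 9 10 3 6

Derivation:
Char counts: '$':1, 'J':2, 'b':1, 'e':3, 'k':2, 'o':2, 'p':1
C (first-col start): C('$')=0, C('J')=1, C('b')=3, C('e')=4, C('k')=7, C('o')=9, C('p')=11
L[0]='J': occ=0, LF[0]=C('J')+0=1+0=1
L[1]='J': occ=1, LF[1]=C('J')+1=1+1=2
L[2]='e': occ=0, LF[2]=C('e')+0=4+0=4
L[3]='$': occ=0, LF[3]=C('$')+0=0+0=0
L[4]='p': occ=0, LF[4]=C('p')+0=11+0=11
L[5]='k': occ=0, LF[5]=C('k')+0=7+0=7
L[6]='e': occ=1, LF[6]=C('e')+1=4+1=5
L[7]='k': occ=1, LF[7]=C('k')+1=7+1=8
L[8]='o': occ=0, LF[8]=C('o')+0=9+0=9
L[9]='o': occ=1, LF[9]=C('o')+1=9+1=10
L[10]='b': occ=0, LF[10]=C('b')+0=3+0=3
L[11]='e': occ=2, LF[11]=C('e')+2=4+2=6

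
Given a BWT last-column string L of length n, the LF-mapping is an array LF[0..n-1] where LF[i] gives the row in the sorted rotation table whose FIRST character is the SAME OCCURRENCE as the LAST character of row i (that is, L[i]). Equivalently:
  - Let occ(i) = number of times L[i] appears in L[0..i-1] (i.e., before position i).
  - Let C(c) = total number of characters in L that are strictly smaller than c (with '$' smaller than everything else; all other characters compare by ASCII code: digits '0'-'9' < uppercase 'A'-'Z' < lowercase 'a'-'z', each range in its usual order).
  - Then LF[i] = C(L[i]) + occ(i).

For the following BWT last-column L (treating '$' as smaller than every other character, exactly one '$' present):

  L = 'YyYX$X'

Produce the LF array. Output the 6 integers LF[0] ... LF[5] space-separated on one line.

Char counts: '$':1, 'X':2, 'Y':2, 'y':1
C (first-col start): C('$')=0, C('X')=1, C('Y')=3, C('y')=5
L[0]='Y': occ=0, LF[0]=C('Y')+0=3+0=3
L[1]='y': occ=0, LF[1]=C('y')+0=5+0=5
L[2]='Y': occ=1, LF[2]=C('Y')+1=3+1=4
L[3]='X': occ=0, LF[3]=C('X')+0=1+0=1
L[4]='$': occ=0, LF[4]=C('$')+0=0+0=0
L[5]='X': occ=1, LF[5]=C('X')+1=1+1=2

Answer: 3 5 4 1 0 2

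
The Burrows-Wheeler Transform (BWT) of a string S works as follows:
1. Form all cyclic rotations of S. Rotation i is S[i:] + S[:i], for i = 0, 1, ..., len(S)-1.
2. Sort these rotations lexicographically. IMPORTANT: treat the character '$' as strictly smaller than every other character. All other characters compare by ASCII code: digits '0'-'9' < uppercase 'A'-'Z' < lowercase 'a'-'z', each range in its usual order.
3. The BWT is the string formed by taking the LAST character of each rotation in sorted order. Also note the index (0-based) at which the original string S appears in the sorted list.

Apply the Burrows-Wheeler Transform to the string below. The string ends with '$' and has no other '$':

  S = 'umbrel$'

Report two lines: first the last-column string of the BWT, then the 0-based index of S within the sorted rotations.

Answer: lmreub$
6

Derivation:
All 7 rotations (rotation i = S[i:]+S[:i]):
  rot[0] = umbrel$
  rot[1] = mbrel$u
  rot[2] = brel$um
  rot[3] = rel$umb
  rot[4] = el$umbr
  rot[5] = l$umbre
  rot[6] = $umbrel
Sorted (with $ < everything):
  sorted[0] = $umbrel  (last char: 'l')
  sorted[1] = brel$um  (last char: 'm')
  sorted[2] = el$umbr  (last char: 'r')
  sorted[3] = l$umbre  (last char: 'e')
  sorted[4] = mbrel$u  (last char: 'u')
  sorted[5] = rel$umb  (last char: 'b')
  sorted[6] = umbrel$  (last char: '$')
Last column: lmreub$
Original string S is at sorted index 6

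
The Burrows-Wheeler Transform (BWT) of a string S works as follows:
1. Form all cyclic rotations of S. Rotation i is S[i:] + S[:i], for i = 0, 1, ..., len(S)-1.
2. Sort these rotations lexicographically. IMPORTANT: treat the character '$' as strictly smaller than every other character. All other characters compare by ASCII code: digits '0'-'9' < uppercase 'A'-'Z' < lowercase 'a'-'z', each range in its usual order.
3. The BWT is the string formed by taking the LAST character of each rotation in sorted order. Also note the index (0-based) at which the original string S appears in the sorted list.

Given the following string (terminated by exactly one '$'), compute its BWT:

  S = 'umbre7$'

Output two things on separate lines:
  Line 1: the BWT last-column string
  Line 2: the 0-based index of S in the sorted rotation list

All 7 rotations (rotation i = S[i:]+S[:i]):
  rot[0] = umbre7$
  rot[1] = mbre7$u
  rot[2] = bre7$um
  rot[3] = re7$umb
  rot[4] = e7$umbr
  rot[5] = 7$umbre
  rot[6] = $umbre7
Sorted (with $ < everything):
  sorted[0] = $umbre7  (last char: '7')
  sorted[1] = 7$umbre  (last char: 'e')
  sorted[2] = bre7$um  (last char: 'm')
  sorted[3] = e7$umbr  (last char: 'r')
  sorted[4] = mbre7$u  (last char: 'u')
  sorted[5] = re7$umb  (last char: 'b')
  sorted[6] = umbre7$  (last char: '$')
Last column: 7emrub$
Original string S is at sorted index 6

Answer: 7emrub$
6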